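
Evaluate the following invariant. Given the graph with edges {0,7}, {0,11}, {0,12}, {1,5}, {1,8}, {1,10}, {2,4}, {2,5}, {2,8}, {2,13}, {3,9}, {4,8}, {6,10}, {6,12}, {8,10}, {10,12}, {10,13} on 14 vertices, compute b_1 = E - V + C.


b_1 = E - V + (number of components).
E = 17, V = 14, components = 2.
b_1 = 17 - 14 + 2 = 5

5


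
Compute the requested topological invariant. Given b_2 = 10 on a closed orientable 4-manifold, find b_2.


Poincare duality for closed orientable n-manifolds: b_k = b_{n-k}.
Here n = 4, so b_2 = b_2 = 10

10


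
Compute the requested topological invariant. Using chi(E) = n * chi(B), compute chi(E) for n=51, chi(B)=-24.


For a finite covering: chi(E) = (number of sheets) * chi(B).
chi(E) = 51 * (-24) = -1224

-1224


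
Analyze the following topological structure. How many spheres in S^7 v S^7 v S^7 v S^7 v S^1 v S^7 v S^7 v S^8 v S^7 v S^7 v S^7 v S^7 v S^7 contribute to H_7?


For a wedge of spheres, H_k (k>0) is free on one generator per sphere of dimension k.
Spheres of dimension 7: count = 11.
b_7 = 11

11


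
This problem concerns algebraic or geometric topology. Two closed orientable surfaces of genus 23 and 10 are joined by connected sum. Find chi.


chi(Sigma_23) = 2 - 2*23 = -44
chi(Sigma_10) = 2 - 2*10 = -18
For surfaces: chi(A#B) = chi(A) + chi(B) - 2.
chi = -44 + -18 - 2 = -64

-64


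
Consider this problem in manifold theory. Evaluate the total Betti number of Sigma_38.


For Sigma_38: b_0 = 1, b_1 = 2g = 76, b_2 = 1.
Total = 1 + 76 + 1 = 78

78


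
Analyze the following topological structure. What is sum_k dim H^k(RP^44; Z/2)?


H^k(RP^44; Z/2) = Z/2 for each 0 <= k <= 44.
Total dimension = 44 + 1 = 45

45


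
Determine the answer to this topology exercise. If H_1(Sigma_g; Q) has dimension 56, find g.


For a closed orientable surface: b_1 = 2g.
56 = 2g
g = 56 / 2 = 28

28


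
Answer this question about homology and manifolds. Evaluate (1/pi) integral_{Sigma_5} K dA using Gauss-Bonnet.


Gauss-Bonnet: integral K dA = 2*pi*chi(M).
chi(Sigma_5) = 2 - 2*5 = -8.
(integral K dA)/pi = 2*chi = 2*(-8) = -16

-16


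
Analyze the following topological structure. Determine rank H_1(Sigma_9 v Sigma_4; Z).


For a wedge: H_1(A v B) = H_1(A) + H_1(B).
b_1(Sigma_9) = 18, b_1(Sigma_4) = 8.
b_1 = 18 + 8 = 26

26


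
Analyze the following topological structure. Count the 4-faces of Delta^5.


Delta^5 has 5+1 vertices. A 4-face is a choice of 4+1 vertices.
f_4 = C(5+1, 4+1) = C(6,5) = 6

6


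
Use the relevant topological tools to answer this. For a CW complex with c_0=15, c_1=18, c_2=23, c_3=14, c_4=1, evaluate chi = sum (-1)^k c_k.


chi = sum_k (-1)^k c_k.
= (-1)^0*15 + (-1)^1*18 + (-1)^2*23 + (-1)^3*14 + (-1)^4*1
= (15) + (-18) + (23) + (-14) + (1)
= 7

7


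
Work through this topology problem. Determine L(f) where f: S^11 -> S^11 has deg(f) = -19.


On S^11: L(f) = tr(f_0*) + (-1)^11 tr(f_11*) = 1 + (-1)^11 * deg(f).
L(f) = 1 + (-1)^11 * -19 = 1 + 19 = 20

20


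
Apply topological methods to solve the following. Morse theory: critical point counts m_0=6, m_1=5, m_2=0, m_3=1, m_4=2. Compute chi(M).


Morse theory: chi(M) = sum_k (-1)^k m_k where m_k = #(index-k critical points).
= (6) + (-5) + (0) + (-1) + (2) = 2

2


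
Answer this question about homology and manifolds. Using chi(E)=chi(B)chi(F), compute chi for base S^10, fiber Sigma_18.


chi(S^10) = 2 (n even), chi(Sigma_18) = 2 - 2*18 = -34.
chi(E) = 2 * (-34) = -68

-68


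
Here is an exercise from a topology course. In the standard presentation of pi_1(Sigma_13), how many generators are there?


Standard presentation: pi_1(Sigma_g) = <a_1,b_1,...,a_g,b_g | [a_1,b_1]...[a_g,b_g] = 1>.
Number of generators = 2g = 2*13 = 26

26


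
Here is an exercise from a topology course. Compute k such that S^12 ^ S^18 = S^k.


S^m ^ S^n = S^{m+n}.
k = 12 + 18 = 30

30


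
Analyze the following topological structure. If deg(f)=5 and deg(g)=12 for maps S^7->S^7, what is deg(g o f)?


Degree is multiplicative under composition: deg(g o f) = deg(g) * deg(f).
= 12 * 5 = 60

60


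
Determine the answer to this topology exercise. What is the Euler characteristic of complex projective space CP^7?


CP^7 has one cell in each even dimension 0, 2, ..., 2*7 (7+1 cells total).
All cells are even-dimensional, so chi = number of cells.
chi = 7 + 1 = 8

8


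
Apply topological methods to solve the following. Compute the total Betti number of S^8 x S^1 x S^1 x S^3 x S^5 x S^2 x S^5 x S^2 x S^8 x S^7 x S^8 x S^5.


Total Betti number is multiplicative under products.
Each S^d (d>=1) has total Betti number 2.
There are 12 sphere factors.
Total = 2^12 = 4096

4096


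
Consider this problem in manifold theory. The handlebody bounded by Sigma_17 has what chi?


A genus-g handlebody deformation retracts to a wedge of g circles.
chi(vee_g S^1) = 1 - g.
chi(H_17) = 1 - 17 = -16

-16


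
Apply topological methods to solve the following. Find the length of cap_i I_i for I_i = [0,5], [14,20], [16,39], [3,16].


Intersection = [max(a_i), min(b_i)] = [16, 5].
Since 16 > 5, the intersection is empty.
Length = 0

0


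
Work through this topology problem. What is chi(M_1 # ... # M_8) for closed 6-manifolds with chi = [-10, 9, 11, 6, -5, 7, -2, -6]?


For n-manifolds: chi(A#B) = chi(A) + chi(B) - chi(S^6).
chi(S^6) = 1 + (-1)^6 = 2.
chi(#) = (sum chi_i) - (8-1)*chi(S^6) = 10 - 7*2 = -4

-4


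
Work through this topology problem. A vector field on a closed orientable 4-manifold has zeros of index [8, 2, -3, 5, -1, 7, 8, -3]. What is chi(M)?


Poincare-Hopf: chi(M) = sum of indices of zeros.
chi = (8) + (2) + (-3) + (5) + (-1) + (7) + (8) + (-3) = 23

23


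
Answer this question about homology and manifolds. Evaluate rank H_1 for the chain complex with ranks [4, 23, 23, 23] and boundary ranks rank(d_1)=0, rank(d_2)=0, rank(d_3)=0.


rank H_k = rank(ker d_k) - rank(im d_{k+1}).
rank(ker d_1) = rank(C_1) - rank(d_1) = 23 - 0 = 23.
rank(im d_{1+1}) = 0.
rank H_1 = 23 - 0 = 23

23


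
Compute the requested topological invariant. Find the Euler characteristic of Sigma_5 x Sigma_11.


chi(Sigma_5) = 2 - 2*5 = -8
chi(Sigma_11) = 2 - 2*11 = -20
chi(product) = (-8) * (-20) = 160

160


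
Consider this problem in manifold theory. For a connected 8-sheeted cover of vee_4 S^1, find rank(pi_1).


Nielsen-Schreier: an index-n subgroup of F_r is free of rank 1 + n(r-1).
Equivalently: chi(cover) = n*chi(base); chi(vee_r S^1) = 1 - 4 = -3.
chi(E) = 8*(-3) = -24; rank = 1 - chi(E) = 1 - (-24) = 25.
rank = 1 + 8*(4-1) = 1 + 24 = 25

25


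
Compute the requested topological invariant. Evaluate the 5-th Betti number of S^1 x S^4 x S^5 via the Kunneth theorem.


Each S^d has Poincare polynomial 1 + t^d.
The product S^1 x S^4 x S^5 has Poincare polynomial prod(1+t^d_i).
Expanding: b_0=1, b_1=1, b_4=1, b_5=2, b_6=1, b_9=1, b_10=1.
b_5 = 2

2


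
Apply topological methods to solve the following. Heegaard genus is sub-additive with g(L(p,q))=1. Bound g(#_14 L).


Heegaard genus satisfies g(A#B) <= g(A) + g(B).
Each lens space has g = 1.
Upper bound: 14 * 1 = 14

14


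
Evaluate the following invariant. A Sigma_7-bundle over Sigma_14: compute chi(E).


For a fiber bundle F -> E -> B (with CW structure): chi(E) = chi(B) * chi(F).
chi(Sigma_14) = -26, chi(Sigma_7) = -12.
chi(E) = (-26) * (-12) = 312

312


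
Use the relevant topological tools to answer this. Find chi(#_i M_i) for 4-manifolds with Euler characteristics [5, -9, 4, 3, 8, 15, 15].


For n-manifolds: chi(A#B) = chi(A) + chi(B) - chi(S^4).
chi(S^4) = 1 + (-1)^4 = 2.
chi(#) = (sum chi_i) - (7-1)*chi(S^4) = 41 - 6*2 = 29

29


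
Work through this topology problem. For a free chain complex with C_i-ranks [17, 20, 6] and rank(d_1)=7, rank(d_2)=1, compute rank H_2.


rank H_k = rank(ker d_k) - rank(im d_{k+1}).
rank(ker d_2) = rank(C_2) - rank(d_2) = 6 - 1 = 5.
rank(im d_{2+1}) = 0.
rank H_2 = 5 - 0 = 5

5


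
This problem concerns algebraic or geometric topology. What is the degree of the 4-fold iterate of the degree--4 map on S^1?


deg(f) = -4. Degree is multiplicative: deg(f^4) = (deg f)^4.
deg(f^4) = (-4)^4 = 256

256


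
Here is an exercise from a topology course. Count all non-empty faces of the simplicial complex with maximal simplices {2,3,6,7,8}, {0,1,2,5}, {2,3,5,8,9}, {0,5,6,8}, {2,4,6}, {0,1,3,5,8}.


Each maximal simplex on m vertices has 2^m - 1 nonempty faces.
Take the union (dedupe shared faces).
Total distinct faces = 95

95


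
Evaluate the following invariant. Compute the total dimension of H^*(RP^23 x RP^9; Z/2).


dim H^*(RP^n; Z/2) = n+1 (one Z/2 in each degree 0..n).
Total Betti number is multiplicative.
Total = (23+1) * (9+1) = 24 * 10 = 240

240


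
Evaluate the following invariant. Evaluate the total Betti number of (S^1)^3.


b_k(T^3) = C(3,k), so the sum over k is sum_k C(3,k) = 2^3.
Total = 2^3 = 8

8


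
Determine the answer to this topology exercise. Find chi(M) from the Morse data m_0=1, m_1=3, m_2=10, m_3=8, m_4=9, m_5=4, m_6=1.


Morse theory: chi(M) = sum_k (-1)^k m_k where m_k = #(index-k critical points).
= (1) + (-3) + (10) + (-8) + (9) + (-4) + (1) = 6

6


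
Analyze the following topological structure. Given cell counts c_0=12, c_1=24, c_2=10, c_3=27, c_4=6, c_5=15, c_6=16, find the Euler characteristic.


chi = sum_k (-1)^k c_k.
= (-1)^0*12 + (-1)^1*24 + (-1)^2*10 + (-1)^3*27 + (-1)^4*6 + (-1)^5*15 + (-1)^6*16
= (12) + (-24) + (10) + (-27) + (6) + (-15) + (16)
= -22

-22


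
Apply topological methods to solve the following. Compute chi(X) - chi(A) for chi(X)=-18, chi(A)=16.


Relative Euler characteristic: chi(X, A) = chi(X) - chi(A).
= -18 - (16) = -34

-34


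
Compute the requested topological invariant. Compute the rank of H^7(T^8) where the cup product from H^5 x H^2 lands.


Cup product: H^p x H^q -> H^{p+q}; here p+q = 5+2 = 7.
rank H^k(T^n) = C(n,k).
C(8,7) = 8

8


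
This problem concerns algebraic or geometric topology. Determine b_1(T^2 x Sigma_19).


pi_1(A x B) = pi_1(A) x pi_1(B); rank of abelianization = b_1.
b_1(T^2) = 2, b_1(Sigma_19) = 2*19 = 38.
b_1(product) = 2 + 38 = 40

40


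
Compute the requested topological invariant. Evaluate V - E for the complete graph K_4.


K_4: V = 4, E = C(4,2) = 6.
chi = V - E = 4 - 6 = -2

-2


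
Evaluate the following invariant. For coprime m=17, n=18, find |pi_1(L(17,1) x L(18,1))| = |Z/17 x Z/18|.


pi_1(X x Y) = pi_1(X) x pi_1(Y).
pi_1(L(17,1)) = Z/17, pi_1(L(18,1)) = Z/18.
|Z/17 x Z/18| = 17 * 18 = 306

306


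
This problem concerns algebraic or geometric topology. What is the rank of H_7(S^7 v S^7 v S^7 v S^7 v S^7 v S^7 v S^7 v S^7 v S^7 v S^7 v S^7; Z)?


For a wedge of spheres, H_k (k>0) is free on one generator per sphere of dimension k.
Spheres of dimension 7: count = 11.
b_7 = 11

11


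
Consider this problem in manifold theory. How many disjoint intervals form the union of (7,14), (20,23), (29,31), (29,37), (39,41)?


Sort and merge overlapping open intervals.
Merged: (7,14), (20,23), (29,37), (39,41).
Number of components = 4

4


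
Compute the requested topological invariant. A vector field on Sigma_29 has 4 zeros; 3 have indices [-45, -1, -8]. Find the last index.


Poincare-Hopf: sum of indices = chi(M).
chi(Sigma_29) = 2 - 2*29 = -56.
Sum of known indices = -54.
x = chi - (sum known) = -56 - (-54) = -2

-2


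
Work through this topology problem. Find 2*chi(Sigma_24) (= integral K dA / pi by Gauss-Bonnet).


Gauss-Bonnet: integral K dA = 2*pi*chi(M).
chi(Sigma_24) = 2 - 2*24 = -46.
(integral K dA)/pi = 2*chi = 2*(-46) = -92

-92


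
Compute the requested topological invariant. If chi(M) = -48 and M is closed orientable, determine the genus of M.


chi = 2 - 2g for closed orientable surfaces.
-48 = 2 - 2g
2g = 2 - (-48) = 50
g = 25

25


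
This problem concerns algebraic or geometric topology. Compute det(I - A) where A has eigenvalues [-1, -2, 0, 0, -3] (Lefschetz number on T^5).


For a torus self-map: L(f) = det(I - A) where A acts on H_1.
L(f) = (1--1) * (1--2) * (1-0) * (1-0) * (1--3) = 2 * 3 * 1 * 1 * 4 = 24

24


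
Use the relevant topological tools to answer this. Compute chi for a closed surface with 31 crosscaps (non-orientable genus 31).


For a non-orientable closed surface with k crosscaps: chi = 2 - k.
Here k = 31.
chi = 2 - 31 = -29

-29


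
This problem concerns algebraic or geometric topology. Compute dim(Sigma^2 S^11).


Each suspension raises dimension by 1: Sigma S^n = S^{n+1}.
Sigma^2 S^11 = S^{11+2} = S^13

13


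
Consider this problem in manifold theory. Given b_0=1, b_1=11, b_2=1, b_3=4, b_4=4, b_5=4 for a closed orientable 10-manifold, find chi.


By Poincare duality b_k = b_{10-k}, so full Betti numbers: b_0=1, b_1=11, b_2=1, b_3=4, b_4=4, b_5=4, b_6=4, b_7=4, b_8=1, b_9=11, b_10=1.
chi = sum (-1)^k b_k = -22

-22


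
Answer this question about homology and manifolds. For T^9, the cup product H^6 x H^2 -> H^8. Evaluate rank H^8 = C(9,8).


Cup product: H^p x H^q -> H^{p+q}; here p+q = 6+2 = 8.
rank H^k(T^n) = C(n,k).
C(9,8) = 9

9


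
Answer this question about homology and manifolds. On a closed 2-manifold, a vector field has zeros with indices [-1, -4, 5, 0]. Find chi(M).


Poincare-Hopf: chi(M) = sum of indices of zeros.
chi = (-1) + (-4) + (5) + (0) = 0

0


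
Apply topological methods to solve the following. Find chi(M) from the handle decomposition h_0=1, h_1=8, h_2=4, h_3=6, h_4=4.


Handles of index k contribute (-1)^k to chi (same as CW cells).
chi = (1) + (-8) + (4) + (-6) + (4) = -5

-5


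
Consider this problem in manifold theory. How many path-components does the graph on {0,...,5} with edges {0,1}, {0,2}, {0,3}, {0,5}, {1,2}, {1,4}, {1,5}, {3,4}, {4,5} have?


Run DFS/union-find over 6 vertices.
V = 6, E = 9.
Number of components = 1

1


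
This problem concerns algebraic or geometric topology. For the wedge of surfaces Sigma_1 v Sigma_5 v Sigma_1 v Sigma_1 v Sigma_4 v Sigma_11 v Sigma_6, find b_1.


For a wedge X v Y: reduced H_k(X v Y) = H_k(X) + H_k(Y).
Each Sigma_g contributes b_1 = 2g.
b_1 = 2 + 10 + 2 + 2 + 8 + 22 + 12 = 58

58


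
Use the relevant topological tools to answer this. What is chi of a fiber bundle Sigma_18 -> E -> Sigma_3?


For a fiber bundle F -> E -> B (with CW structure): chi(E) = chi(B) * chi(F).
chi(Sigma_3) = -4, chi(Sigma_18) = -34.
chi(E) = (-4) * (-34) = 136

136


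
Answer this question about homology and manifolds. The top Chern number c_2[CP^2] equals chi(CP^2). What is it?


For any closed oriented manifold, <e(TM),[M]> = chi(M).
chi(CP^2) = 2+1 = 3

3


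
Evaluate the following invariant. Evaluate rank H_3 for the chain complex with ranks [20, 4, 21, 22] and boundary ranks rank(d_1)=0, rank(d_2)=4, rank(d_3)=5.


rank H_k = rank(ker d_k) - rank(im d_{k+1}).
rank(ker d_3) = rank(C_3) - rank(d_3) = 22 - 5 = 17.
rank(im d_{3+1}) = 0.
rank H_3 = 17 - 0 = 17

17


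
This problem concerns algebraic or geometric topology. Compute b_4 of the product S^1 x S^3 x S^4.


Each S^d has Poincare polynomial 1 + t^d.
The product S^1 x S^3 x S^4 has Poincare polynomial prod(1+t^d_i).
Expanding: b_0=1, b_1=1, b_3=1, b_4=2, b_5=1, b_7=1, b_8=1.
b_4 = 2

2


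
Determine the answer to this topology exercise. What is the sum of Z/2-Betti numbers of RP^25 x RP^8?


dim H^*(RP^n; Z/2) = n+1 (one Z/2 in each degree 0..n).
Total Betti number is multiplicative.
Total = (25+1) * (8+1) = 26 * 9 = 234

234


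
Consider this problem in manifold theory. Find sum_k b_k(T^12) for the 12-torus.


b_k(T^12) = C(12,k), so the sum over k is sum_k C(12,k) = 2^12.
Total = 2^12 = 4096

4096


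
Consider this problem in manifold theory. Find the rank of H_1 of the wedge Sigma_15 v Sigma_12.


For a wedge: H_1(A v B) = H_1(A) + H_1(B).
b_1(Sigma_15) = 30, b_1(Sigma_12) = 24.
b_1 = 30 + 24 = 54

54


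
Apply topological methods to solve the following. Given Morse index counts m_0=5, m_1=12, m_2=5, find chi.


Morse theory: chi(M) = sum_k (-1)^k m_k where m_k = #(index-k critical points).
= (5) + (-12) + (5) = -2

-2


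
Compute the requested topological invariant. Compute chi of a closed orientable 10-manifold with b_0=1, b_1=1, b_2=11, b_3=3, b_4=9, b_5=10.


By Poincare duality b_k = b_{10-k}, so full Betti numbers: b_0=1, b_1=1, b_2=11, b_3=3, b_4=9, b_5=10, b_6=9, b_7=3, b_8=11, b_9=1, b_10=1.
chi = sum (-1)^k b_k = 24

24


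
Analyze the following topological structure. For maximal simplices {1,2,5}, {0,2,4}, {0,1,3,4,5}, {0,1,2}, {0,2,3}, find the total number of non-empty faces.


Each maximal simplex on m vertices has 2^m - 1 nonempty faces.
Take the union (dedupe shared faces).
Total distinct faces = 41

41


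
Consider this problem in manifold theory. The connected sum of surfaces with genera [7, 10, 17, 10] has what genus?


Genus is additive under connected sum of orientable surfaces.
g = 7 + 10 + 17 + 10 = 44

44


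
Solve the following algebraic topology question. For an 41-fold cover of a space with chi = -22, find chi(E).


For a finite covering: chi(E) = (number of sheets) * chi(B).
chi(E) = 41 * (-22) = -902

-902


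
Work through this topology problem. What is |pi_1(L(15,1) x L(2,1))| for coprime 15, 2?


pi_1(X x Y) = pi_1(X) x pi_1(Y).
pi_1(L(15,1)) = Z/15, pi_1(L(2,1)) = Z/2.
|Z/15 x Z/2| = 15 * 2 = 30

30


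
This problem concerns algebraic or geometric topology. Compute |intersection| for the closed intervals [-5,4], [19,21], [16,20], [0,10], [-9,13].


Intersection = [max(a_i), min(b_i)] = [19, 4].
Since 19 > 4, the intersection is empty.
Length = 0

0


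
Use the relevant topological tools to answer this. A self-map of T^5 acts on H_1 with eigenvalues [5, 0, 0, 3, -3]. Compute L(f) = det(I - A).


For a torus self-map: L(f) = det(I - A) where A acts on H_1.
L(f) = (1-5) * (1-0) * (1-0) * (1-3) * (1--3) = -4 * 1 * 1 * -2 * 4 = 32

32


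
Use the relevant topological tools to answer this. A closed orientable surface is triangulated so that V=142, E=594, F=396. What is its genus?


chi = V - E + F = 142 - 594 + 396 = -56
For orientable closed surface: chi = 2 - 2g, so g = (2 - chi)/2.
g = (2 - (-56)) / 2 = 58 / 2 = 29

29


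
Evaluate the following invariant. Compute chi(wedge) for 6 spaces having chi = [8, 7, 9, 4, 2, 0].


chi(A v B) = chi(A) + chi(B) - 1 (one point identified).
For 6 spaces: chi = (sum chi_i) - (6 - 1).
sum = 30; chi = 30 - 5 = 25

25


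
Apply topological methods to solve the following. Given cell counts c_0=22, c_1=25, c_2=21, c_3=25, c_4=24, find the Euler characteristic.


chi = sum_k (-1)^k c_k.
= (-1)^0*22 + (-1)^1*25 + (-1)^2*21 + (-1)^3*25 + (-1)^4*24
= (22) + (-25) + (21) + (-25) + (24)
= 17

17


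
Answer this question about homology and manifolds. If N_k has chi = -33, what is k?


chi = 2 - k for closed non-orientable surfaces with k crosscaps.
-33 = 2 - k
k = 2 - (-33) = 35

35


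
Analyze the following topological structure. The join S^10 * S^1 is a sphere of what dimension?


Join of spheres: S^m * S^n = S^{m+n+1}.
dim = 10 + 1 + 1 = 12

12


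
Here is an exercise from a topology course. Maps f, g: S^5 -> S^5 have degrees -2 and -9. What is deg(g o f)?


Degree is multiplicative under composition: deg(g o f) = deg(g) * deg(f).
= -9 * -2 = 18

18


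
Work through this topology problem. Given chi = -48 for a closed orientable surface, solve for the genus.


chi = 2 - 2g for closed orientable surfaces.
-48 = 2 - 2g
2g = 2 - (-48) = 50
g = 25

25


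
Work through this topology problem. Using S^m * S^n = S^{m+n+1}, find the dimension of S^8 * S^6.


Join of spheres: S^m * S^n = S^{m+n+1}.
dim = 8 + 6 + 1 = 15

15


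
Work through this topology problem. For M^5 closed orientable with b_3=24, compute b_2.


Poincare duality for closed orientable n-manifolds: b_k = b_{n-k}.
Here n = 5, so b_2 = b_3 = 24

24


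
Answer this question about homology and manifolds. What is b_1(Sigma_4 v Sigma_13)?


For a wedge: H_1(A v B) = H_1(A) + H_1(B).
b_1(Sigma_4) = 8, b_1(Sigma_13) = 26.
b_1 = 8 + 26 = 34

34


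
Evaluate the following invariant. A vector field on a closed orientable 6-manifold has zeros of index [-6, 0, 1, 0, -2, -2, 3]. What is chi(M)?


Poincare-Hopf: chi(M) = sum of indices of zeros.
chi = (-6) + (0) + (1) + (0) + (-2) + (-2) + (3) = -6

-6


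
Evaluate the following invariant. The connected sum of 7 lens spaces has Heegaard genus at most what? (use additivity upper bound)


Heegaard genus satisfies g(A#B) <= g(A) + g(B).
Each lens space has g = 1.
Upper bound: 7 * 1 = 7

7


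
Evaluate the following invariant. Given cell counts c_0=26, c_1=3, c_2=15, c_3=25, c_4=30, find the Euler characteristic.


chi = sum_k (-1)^k c_k.
= (-1)^0*26 + (-1)^1*3 + (-1)^2*15 + (-1)^3*25 + (-1)^4*30
= (26) + (-3) + (15) + (-25) + (30)
= 43

43


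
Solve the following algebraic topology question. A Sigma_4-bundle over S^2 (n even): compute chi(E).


chi(S^2) = 2 (n even), chi(Sigma_4) = 2 - 2*4 = -6.
chi(E) = 2 * (-6) = -12

-12


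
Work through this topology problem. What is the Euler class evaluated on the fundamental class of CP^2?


For any closed oriented manifold, <e(TM),[M]> = chi(M).
chi(CP^2) = 2+1 = 3

3


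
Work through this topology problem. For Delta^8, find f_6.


Delta^8 has 8+1 vertices. A 6-face is a choice of 6+1 vertices.
f_6 = C(8+1, 6+1) = C(9,7) = 36

36


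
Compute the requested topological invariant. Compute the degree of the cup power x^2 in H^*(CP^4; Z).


|x| = 2 in H^*(CP^n).
|x^2| = 2 * |x| = 2 * 2 = 4

4


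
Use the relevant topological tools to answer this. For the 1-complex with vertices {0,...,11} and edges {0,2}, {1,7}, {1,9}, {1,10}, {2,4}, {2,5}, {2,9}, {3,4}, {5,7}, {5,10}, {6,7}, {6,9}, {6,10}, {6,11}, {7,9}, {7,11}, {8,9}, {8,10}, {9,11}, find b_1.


b_1 = E - V + (number of components).
E = 19, V = 12, components = 1.
b_1 = 19 - 12 + 1 = 8

8


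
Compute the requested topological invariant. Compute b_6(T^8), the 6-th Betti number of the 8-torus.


By the Kunneth formula, b_k(T^n) = C(n,k).
b_6(T^8) = C(8,6).
C(8,6) = 8!/(6!*2!) = 28

28


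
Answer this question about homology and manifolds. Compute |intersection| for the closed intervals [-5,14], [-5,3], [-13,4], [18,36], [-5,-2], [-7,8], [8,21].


Intersection = [max(a_i), min(b_i)] = [18, -2].
Since 18 > -2, the intersection is empty.
Length = 0

0


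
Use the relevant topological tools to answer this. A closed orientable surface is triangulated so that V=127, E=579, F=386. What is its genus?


chi = V - E + F = 127 - 579 + 386 = -66
For orientable closed surface: chi = 2 - 2g, so g = (2 - chi)/2.
g = (2 - (-66)) / 2 = 68 / 2 = 34

34


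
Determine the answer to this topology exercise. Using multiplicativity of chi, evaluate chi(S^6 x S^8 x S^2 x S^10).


chi is multiplicative: chi(X x Y) = chi(X) chi(Y).
Each even-dim sphere has chi = 2. There are 4 factors.
chi = 2^4 = 16

16


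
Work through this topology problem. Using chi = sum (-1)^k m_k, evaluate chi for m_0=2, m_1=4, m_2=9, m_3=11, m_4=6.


Morse theory: chi(M) = sum_k (-1)^k m_k where m_k = #(index-k critical points).
= (2) + (-4) + (9) + (-11) + (6) = 2

2


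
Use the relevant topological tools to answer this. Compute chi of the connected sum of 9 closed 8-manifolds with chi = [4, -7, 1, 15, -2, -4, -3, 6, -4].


For n-manifolds: chi(A#B) = chi(A) + chi(B) - chi(S^8).
chi(S^8) = 1 + (-1)^8 = 2.
chi(#) = (sum chi_i) - (9-1)*chi(S^8) = 6 - 8*2 = -10

-10


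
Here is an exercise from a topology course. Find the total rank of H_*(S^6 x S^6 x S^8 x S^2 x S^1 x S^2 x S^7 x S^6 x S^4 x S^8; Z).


Total Betti number is multiplicative under products.
Each S^d (d>=1) has total Betti number 2.
There are 10 sphere factors.
Total = 2^10 = 1024

1024


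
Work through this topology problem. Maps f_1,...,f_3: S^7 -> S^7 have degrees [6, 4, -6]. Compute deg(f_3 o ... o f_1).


Degree is multiplicative: deg(composition) = product of degrees.
= (6) * (4) * (-6) = -144

-144


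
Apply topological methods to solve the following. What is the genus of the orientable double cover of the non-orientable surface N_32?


chi(N_32) = 2 - 32 = -30.
Double cover: chi(Sigma_g) = 2 * chi(N_32) = 2*(-30) = -60.
2 - 2g = -60, so g = (2 - (-60))/2 = 62/2 = 31

31


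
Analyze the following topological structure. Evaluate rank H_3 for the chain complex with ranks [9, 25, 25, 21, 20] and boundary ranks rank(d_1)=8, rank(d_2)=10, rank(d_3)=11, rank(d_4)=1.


rank H_k = rank(ker d_k) - rank(im d_{k+1}).
rank(ker d_3) = rank(C_3) - rank(d_3) = 21 - 11 = 10.
rank(im d_{3+1}) = 1.
rank H_3 = 10 - 1 = 9

9


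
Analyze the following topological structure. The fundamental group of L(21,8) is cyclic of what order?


pi_1(L(p,q)) = Z/pZ for any q coprime to p.
|pi_1(L(21,8))| = 21

21


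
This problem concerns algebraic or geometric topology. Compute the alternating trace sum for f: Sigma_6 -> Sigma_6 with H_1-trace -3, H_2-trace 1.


L(f) = tr(f_0*) - tr(f_1*) + tr(f_2*).
= 1 - (-3) + (1)
= 5

5


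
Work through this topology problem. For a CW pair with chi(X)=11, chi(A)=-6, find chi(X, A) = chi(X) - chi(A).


Relative Euler characteristic: chi(X, A) = chi(X) - chi(A).
= 11 - (-6) = 17

17


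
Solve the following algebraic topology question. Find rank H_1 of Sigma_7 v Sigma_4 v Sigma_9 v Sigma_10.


For a wedge X v Y: reduced H_k(X v Y) = H_k(X) + H_k(Y).
Each Sigma_g contributes b_1 = 2g.
b_1 = 14 + 8 + 18 + 20 = 60

60


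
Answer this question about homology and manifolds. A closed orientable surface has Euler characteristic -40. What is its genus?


chi = 2 - 2g for closed orientable surfaces.
-40 = 2 - 2g
2g = 2 - (-40) = 42
g = 21

21


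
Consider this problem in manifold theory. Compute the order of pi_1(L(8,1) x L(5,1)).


pi_1(X x Y) = pi_1(X) x pi_1(Y).
pi_1(L(8,1)) = Z/8, pi_1(L(5,1)) = Z/5.
|Z/8 x Z/5| = 8 * 5 = 40

40


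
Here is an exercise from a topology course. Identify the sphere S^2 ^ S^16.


S^m ^ S^n = S^{m+n}.
k = 2 + 16 = 18

18


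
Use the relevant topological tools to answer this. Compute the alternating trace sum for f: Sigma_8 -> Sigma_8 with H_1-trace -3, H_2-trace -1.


L(f) = tr(f_0*) - tr(f_1*) + tr(f_2*).
= 1 - (-3) + (-1)
= 3

3


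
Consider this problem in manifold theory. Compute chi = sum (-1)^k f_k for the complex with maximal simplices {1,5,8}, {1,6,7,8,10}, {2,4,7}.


Enumerate all faces; f-vector: f_0=8, f_1=15, f_2=12, f_3=5, f_4=1.
chi = sum (-1)^k f_k = 1

1


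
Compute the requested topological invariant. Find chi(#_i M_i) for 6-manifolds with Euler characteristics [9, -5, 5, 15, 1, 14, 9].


For n-manifolds: chi(A#B) = chi(A) + chi(B) - chi(S^6).
chi(S^6) = 1 + (-1)^6 = 2.
chi(#) = (sum chi_i) - (7-1)*chi(S^6) = 48 - 6*2 = 36

36


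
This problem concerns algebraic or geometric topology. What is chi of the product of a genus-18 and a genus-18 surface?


chi(Sigma_18) = 2 - 2*18 = -34
chi(Sigma_18) = 2 - 2*18 = -34
chi(product) = (-34) * (-34) = 1156

1156


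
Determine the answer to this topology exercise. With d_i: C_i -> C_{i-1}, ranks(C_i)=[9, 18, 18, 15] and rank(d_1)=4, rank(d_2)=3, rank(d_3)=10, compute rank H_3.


rank H_k = rank(ker d_k) - rank(im d_{k+1}).
rank(ker d_3) = rank(C_3) - rank(d_3) = 15 - 10 = 5.
rank(im d_{3+1}) = 0.
rank H_3 = 5 - 0 = 5

5


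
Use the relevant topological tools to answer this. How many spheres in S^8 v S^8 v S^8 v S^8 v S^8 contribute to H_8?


For a wedge of spheres, H_k (k>0) is free on one generator per sphere of dimension k.
Spheres of dimension 8: count = 5.
b_8 = 5

5


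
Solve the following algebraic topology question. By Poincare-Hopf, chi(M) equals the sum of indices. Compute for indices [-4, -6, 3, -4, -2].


Poincare-Hopf: chi(M) = sum of indices of zeros.
chi = (-4) + (-6) + (3) + (-4) + (-2) = -13

-13


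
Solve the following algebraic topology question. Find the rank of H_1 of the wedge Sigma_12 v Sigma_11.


For a wedge: H_1(A v B) = H_1(A) + H_1(B).
b_1(Sigma_12) = 24, b_1(Sigma_11) = 22.
b_1 = 24 + 22 = 46

46


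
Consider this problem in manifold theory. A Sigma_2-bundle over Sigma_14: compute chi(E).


For a fiber bundle F -> E -> B (with CW structure): chi(E) = chi(B) * chi(F).
chi(Sigma_14) = -26, chi(Sigma_2) = -2.
chi(E) = (-26) * (-2) = 52

52


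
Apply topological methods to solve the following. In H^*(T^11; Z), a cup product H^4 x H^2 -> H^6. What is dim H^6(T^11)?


Cup product: H^p x H^q -> H^{p+q}; here p+q = 4+2 = 6.
rank H^k(T^n) = C(n,k).
C(11,6) = 462

462


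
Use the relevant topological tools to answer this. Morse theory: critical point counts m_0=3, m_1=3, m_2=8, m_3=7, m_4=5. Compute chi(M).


Morse theory: chi(M) = sum_k (-1)^k m_k where m_k = #(index-k critical points).
= (3) + (-3) + (8) + (-7) + (5) = 6

6


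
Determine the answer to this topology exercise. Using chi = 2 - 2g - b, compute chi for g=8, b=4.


For a compact orientable surface with genus g and b boundary components: chi = 2 - 2g - b.
chi = 2 - 2*8 - 4 = 2 - 16 - 4 = -18

-18


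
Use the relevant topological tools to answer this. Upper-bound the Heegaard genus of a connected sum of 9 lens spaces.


Heegaard genus satisfies g(A#B) <= g(A) + g(B).
Each lens space has g = 1.
Upper bound: 9 * 1 = 9

9


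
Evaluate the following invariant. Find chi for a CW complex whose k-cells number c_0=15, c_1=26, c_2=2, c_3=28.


chi = sum_k (-1)^k c_k.
= (-1)^0*15 + (-1)^1*26 + (-1)^2*2 + (-1)^3*28
= (15) + (-26) + (2) + (-28)
= -37

-37


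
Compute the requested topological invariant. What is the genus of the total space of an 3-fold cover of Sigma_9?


For an n-sheeted cover: chi(E) = n * chi(B).
chi(Sigma_9) = 2 - 2*9 = -16.
chi(E) = 3 * (-16) = -48.
genus(E) = (2 - chi(E))/2 = (2 - (-48))/2 = 50/2 = 25

25


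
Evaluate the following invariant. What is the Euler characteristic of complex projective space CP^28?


CP^28 has one cell in each even dimension 0, 2, ..., 2*28 (28+1 cells total).
All cells are even-dimensional, so chi = number of cells.
chi = 28 + 1 = 29

29


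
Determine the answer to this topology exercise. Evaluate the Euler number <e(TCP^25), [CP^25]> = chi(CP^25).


For any closed oriented manifold, <e(TM),[M]> = chi(M).
chi(CP^25) = 25+1 = 26

26


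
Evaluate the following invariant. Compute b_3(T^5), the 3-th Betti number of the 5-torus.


By the Kunneth formula, b_k(T^n) = C(n,k).
b_3(T^5) = C(5,3).
C(5,3) = 5!/(3!*2!) = 10

10


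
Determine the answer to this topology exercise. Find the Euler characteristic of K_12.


K_12: V = 12, E = C(12,2) = 66.
chi = V - E = 12 - 66 = -54

-54


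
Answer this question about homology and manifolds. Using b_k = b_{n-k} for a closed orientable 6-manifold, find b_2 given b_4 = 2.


Poincare duality for closed orientable n-manifolds: b_k = b_{n-k}.
Here n = 6, so b_2 = b_4 = 2

2


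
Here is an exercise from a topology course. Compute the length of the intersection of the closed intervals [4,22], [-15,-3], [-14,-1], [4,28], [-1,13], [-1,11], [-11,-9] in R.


Intersection = [max(a_i), min(b_i)] = [4, -9].
Since 4 > -9, the intersection is empty.
Length = 0

0


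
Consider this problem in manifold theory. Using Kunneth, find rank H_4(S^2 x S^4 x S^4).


Each S^d has Poincare polynomial 1 + t^d.
The product S^2 x S^4 x S^4 has Poincare polynomial prod(1+t^d_i).
Expanding: b_0=1, b_2=1, b_4=2, b_6=2, b_8=1, b_10=1.
b_4 = 2

2


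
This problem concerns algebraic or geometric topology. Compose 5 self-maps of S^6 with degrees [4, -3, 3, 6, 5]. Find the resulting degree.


Degree is multiplicative: deg(composition) = product of degrees.
= (4) * (-3) * (3) * (6) * (5) = -1080

-1080


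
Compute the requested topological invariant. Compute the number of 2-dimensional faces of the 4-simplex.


Delta^4 has 4+1 vertices. A 2-face is a choice of 2+1 vertices.
f_2 = C(4+1, 2+1) = C(5,3) = 10

10


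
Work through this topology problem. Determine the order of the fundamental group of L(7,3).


pi_1(L(p,q)) = Z/pZ for any q coprime to p.
|pi_1(L(7,3))| = 7

7


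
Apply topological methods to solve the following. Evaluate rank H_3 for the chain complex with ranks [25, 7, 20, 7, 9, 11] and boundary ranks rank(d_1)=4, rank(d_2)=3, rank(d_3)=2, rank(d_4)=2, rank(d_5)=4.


rank H_k = rank(ker d_k) - rank(im d_{k+1}).
rank(ker d_3) = rank(C_3) - rank(d_3) = 7 - 2 = 5.
rank(im d_{3+1}) = 2.
rank H_3 = 5 - 2 = 3

3


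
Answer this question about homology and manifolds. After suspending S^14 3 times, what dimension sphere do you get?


Each suspension raises dimension by 1: Sigma S^n = S^{n+1}.
Sigma^3 S^14 = S^{14+3} = S^17

17


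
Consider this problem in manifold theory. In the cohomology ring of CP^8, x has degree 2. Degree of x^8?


|x| = 2 in H^*(CP^n).
|x^8| = 8 * |x| = 8 * 2 = 16

16


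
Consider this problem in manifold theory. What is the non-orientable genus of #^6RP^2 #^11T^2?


Since a >= 1, the sum is non-orientable; each T^2 can be replaced by RP^2 # RP^2 (since T^2#RP^2 = 3RP^2).
Total crosscaps k = 6 + 2*11 = 28.
Check via chi: chi = 6*1 + 11*0 - (6+11-1)*2 = -26 = 2 - k = -26. Consistent.

28


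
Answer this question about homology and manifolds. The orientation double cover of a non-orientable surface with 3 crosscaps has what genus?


chi(N_3) = 2 - 3 = -1.
Double cover: chi(Sigma_g) = 2 * chi(N_3) = 2*(-1) = -2.
2 - 2g = -2, so g = (2 - (-2))/2 = 4/2 = 2

2


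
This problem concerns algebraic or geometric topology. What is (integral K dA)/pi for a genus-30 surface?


Gauss-Bonnet: integral K dA = 2*pi*chi(M).
chi(Sigma_30) = 2 - 2*30 = -58.
(integral K dA)/pi = 2*chi = 2*(-58) = -116

-116


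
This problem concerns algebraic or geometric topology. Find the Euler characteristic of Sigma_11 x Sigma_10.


chi(Sigma_11) = 2 - 2*11 = -20
chi(Sigma_10) = 2 - 2*10 = -18
chi(product) = (-20) * (-18) = 360

360


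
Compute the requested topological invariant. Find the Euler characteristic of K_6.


K_6: V = 6, E = C(6,2) = 15.
chi = V - E = 6 - 15 = -9

-9


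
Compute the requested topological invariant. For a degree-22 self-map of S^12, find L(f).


On S^12: L(f) = tr(f_0*) + (-1)^12 tr(f_12*) = 1 + (-1)^12 * deg(f).
L(f) = 1 + (-1)^12 * 22 = 1 + 22 = 23

23


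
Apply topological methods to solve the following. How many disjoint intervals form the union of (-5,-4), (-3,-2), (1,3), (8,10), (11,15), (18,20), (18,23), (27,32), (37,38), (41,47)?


Sort and merge overlapping open intervals.
Merged: (-5,-4), (-3,-2), (1,3), (8,10), (11,15), (18,23), (27,32), (37,38), (41,47).
Number of components = 9

9


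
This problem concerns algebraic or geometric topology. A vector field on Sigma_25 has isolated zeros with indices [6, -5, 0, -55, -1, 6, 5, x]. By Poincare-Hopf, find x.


Poincare-Hopf: sum of indices = chi(M).
chi(Sigma_25) = 2 - 2*25 = -48.
Sum of known indices = -44.
x = chi - (sum known) = -48 - (-44) = -4

-4


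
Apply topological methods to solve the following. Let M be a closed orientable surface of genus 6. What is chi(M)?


For a closed orientable surface of genus g: chi = 2 - 2g.
Here g = 6.
chi = 2 - 2*6 = 2 - 12 = -10

-10


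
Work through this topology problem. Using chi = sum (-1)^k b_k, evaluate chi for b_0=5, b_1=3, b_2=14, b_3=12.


chi = sum_k (-1)^k b_k.
= (5) + (-3) + (14) + (-12)
= 4

4


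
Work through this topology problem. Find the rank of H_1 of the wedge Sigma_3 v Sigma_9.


For a wedge: H_1(A v B) = H_1(A) + H_1(B).
b_1(Sigma_3) = 6, b_1(Sigma_9) = 18.
b_1 = 6 + 18 = 24

24


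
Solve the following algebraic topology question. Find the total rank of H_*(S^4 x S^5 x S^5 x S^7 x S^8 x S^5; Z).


Total Betti number is multiplicative under products.
Each S^d (d>=1) has total Betti number 2.
There are 6 sphere factors.
Total = 2^6 = 64

64


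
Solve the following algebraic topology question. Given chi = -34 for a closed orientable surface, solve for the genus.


chi = 2 - 2g for closed orientable surfaces.
-34 = 2 - 2g
2g = 2 - (-34) = 36
g = 18

18


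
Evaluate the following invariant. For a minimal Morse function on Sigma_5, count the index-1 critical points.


A perfect Morse function has m_k = b_k.
For Sigma_5: b_0=1, b_1=2g=10, b_2=1.
Saddles m_1 = 2g = 10

10


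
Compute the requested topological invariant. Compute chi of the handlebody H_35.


A genus-g handlebody deformation retracts to a wedge of g circles.
chi(vee_g S^1) = 1 - g.
chi(H_35) = 1 - 35 = -34

-34


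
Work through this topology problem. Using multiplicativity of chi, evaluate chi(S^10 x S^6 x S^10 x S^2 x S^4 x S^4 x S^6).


chi is multiplicative: chi(X x Y) = chi(X) chi(Y).
Each even-dim sphere has chi = 2. There are 7 factors.
chi = 2^7 = 128

128


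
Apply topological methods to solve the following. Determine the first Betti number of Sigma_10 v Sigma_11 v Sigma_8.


For a wedge X v Y: reduced H_k(X v Y) = H_k(X) + H_k(Y).
Each Sigma_g contributes b_1 = 2g.
b_1 = 20 + 22 + 16 = 58

58


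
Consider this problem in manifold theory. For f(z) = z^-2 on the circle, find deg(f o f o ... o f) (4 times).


deg(f) = -2. Degree is multiplicative: deg(f^4) = (deg f)^4.
deg(f^4) = (-2)^4 = 16

16


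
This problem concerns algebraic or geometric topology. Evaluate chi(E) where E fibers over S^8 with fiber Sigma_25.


chi(S^8) = 2 (n even), chi(Sigma_25) = 2 - 2*25 = -48.
chi(E) = 2 * (-48) = -96

-96


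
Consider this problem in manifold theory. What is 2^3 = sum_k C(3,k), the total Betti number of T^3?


b_k(T^3) = C(3,k), so the sum over k is sum_k C(3,k) = 2^3.
Total = 2^3 = 8

8


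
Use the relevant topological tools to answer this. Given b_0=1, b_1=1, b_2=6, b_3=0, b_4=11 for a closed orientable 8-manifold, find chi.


By Poincare duality b_k = b_{8-k}, so full Betti numbers: b_0=1, b_1=1, b_2=6, b_3=0, b_4=11, b_5=0, b_6=6, b_7=1, b_8=1.
chi = sum (-1)^k b_k = 23

23


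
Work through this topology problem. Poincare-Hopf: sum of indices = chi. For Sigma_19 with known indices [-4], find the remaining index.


Poincare-Hopf: sum of indices = chi(M).
chi(Sigma_19) = 2 - 2*19 = -36.
Sum of known indices = -4.
x = chi - (sum known) = -36 - (-4) = -32

-32


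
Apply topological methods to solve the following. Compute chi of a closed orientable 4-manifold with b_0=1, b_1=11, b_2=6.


By Poincare duality b_k = b_{4-k}, so full Betti numbers: b_0=1, b_1=11, b_2=6, b_3=11, b_4=1.
chi = sum (-1)^k b_k = -14

-14


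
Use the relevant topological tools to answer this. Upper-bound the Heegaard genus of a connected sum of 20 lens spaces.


Heegaard genus satisfies g(A#B) <= g(A) + g(B).
Each lens space has g = 1.
Upper bound: 20 * 1 = 20

20


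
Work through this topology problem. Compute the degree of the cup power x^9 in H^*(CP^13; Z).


|x| = 2 in H^*(CP^n).
|x^9| = 9 * |x| = 9 * 2 = 18

18


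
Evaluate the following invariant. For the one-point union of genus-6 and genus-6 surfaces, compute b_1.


For a wedge: H_1(A v B) = H_1(A) + H_1(B).
b_1(Sigma_6) = 12, b_1(Sigma_6) = 12.
b_1 = 12 + 12 = 24

24


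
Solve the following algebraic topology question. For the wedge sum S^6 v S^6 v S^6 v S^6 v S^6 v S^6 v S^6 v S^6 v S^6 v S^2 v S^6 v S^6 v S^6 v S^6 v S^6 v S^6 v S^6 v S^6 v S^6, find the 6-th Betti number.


For a wedge of spheres, H_k (k>0) is free on one generator per sphere of dimension k.
Spheres of dimension 6: count = 18.
b_6 = 18

18
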